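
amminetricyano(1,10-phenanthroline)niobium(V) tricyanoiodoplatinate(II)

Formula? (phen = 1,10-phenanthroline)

[Nb(CN)3(NH3)(phen)][Pt(CN)3I]

Cation [Nb…]: ligand charges -3, Nb(V) ⇒ ion charge 2+.
Anion [Pt…]: ligand charges -4, Pt(II) ⇒ ion charge 2−.
One 2+ cation balances one 2− anion.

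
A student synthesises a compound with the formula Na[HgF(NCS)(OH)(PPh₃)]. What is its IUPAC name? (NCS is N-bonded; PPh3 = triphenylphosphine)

The 1 sodium counter-ion carries a total charge of +1, so each complex ion is 1−.
Ligand charges: 1×hydroxo (-1 each), 1×isothiocyanato (-1 each), 1×fluoro (-1 each), 1×triphenylphosphine (neutral); total -3. So Hg + (-3) = 1−, giving Hg = +2.
Ligands are named alphabetically: fluoro before hydroxo before isothiocyanato before triphenylphosphine.
The complex ion is anionic, so mercury takes the -ate form mercurate(II).

sodium fluorohydroxoisothiocyanato(triphenylphosphine)mercurate(II)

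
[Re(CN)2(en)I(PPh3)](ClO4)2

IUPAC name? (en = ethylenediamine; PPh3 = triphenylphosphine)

The 2 perchlorate counter-ions carry a total charge of -2, so each complex ion is 2+.
Ligand charges: 2×cyano (-1 each), 1×ethylenediamine (neutral), 1×iodo (-1 each), 1×triphenylphosphine (neutral); total -3. So Re + (-3) = 2+, giving Re = +5.
Ligands are named alphabetically: cyano before ethylenediamine before iodo before triphenylphosphine.

dicyano(ethylenediamine)iodo(triphenylphosphine)rhenium(V) perchlorate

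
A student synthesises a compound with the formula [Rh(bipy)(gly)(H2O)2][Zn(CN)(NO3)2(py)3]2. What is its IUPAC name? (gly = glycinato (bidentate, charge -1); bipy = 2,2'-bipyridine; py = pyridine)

Zinc is always +2 in its complexes; the anion's ligand charges sum to -3, so the complex anion is 1−.
With 2 anions per cation, the cation must be 2×1 = 2+.
Cation: ligand charges sum to -1; for the ion to be 2+, Rh = +3.

diaqua(2,2'-bipyridine)(glycinato)rhodium(III) cyanodinitratotris(pyridine)zincate(II)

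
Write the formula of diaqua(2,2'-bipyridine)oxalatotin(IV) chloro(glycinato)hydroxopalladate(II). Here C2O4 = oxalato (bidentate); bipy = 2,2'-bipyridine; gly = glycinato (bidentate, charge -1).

Cation [Sn…]: ligand charges -2, Sn(IV) ⇒ ion charge 2+.
Anion [Pd…]: ligand charges -3, Pd(II) ⇒ ion charge 1−.
One 2+ cation requires 2 of the 1− anion.

[Sn(bipy)(C2O4)(H2O)2][PdCl(gly)(OH)]2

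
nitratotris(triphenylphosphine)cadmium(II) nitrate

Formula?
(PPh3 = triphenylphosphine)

[Cd(NO3)(PPh3)3]NO3

Ligands: 3 triphenylphosphine (PPh3, neutral), 1 nitrato (NO3, -1). Ligand charge sum = -1.
With Cd in oxidation state +2, the complex ion is [Cd...]^1+.
Charge balance with nitrate (-1) requires 1 complex ion per 1 nitrate.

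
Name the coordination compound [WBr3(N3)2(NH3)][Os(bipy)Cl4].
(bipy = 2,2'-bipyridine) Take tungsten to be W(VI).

Both ions are complex: the cation is named first with the plain metal name, the anion second with the -ate form; each ion's ligands are alphabetised independently.
W is given as +6; the cation's ligand charges sum to -5, so the complex cation is 1+.
A 1:1 salt means the anion carries the equal and opposite charge, 1−.
Anion: ligand charges sum to -4; for the ion to be 1−, Os = +3.

amminediazidotribromotungsten(VI) (2,2'-bipyridine)tetrachloroosmate(III)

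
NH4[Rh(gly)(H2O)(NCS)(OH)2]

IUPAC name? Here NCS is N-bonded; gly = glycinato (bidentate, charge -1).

The 1 ammonium counter-ion carries a total charge of +1, so each complex ion is 1−.
Ligand charges: 2×hydroxo (-1 each), 1×aqua (neutral), 1×isothiocyanato (-1 each), 1×glycinato (-1 each); total -4. So Rh + (-4) = 1−, giving Rh = +3.
The complex ion is anionic, so rhodium takes the -ate form rhodate(III).

ammonium aqua(glycinato)dihydroxoisothiocyanatorhodate(III)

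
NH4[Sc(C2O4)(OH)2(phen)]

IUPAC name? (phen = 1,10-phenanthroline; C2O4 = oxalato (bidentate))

The 1 ammonium counter-ion carries a total charge of +1, so each complex ion is 1−.
Ligand charges: 2×hydroxo (-1 each), 1×1,10-phenanthroline (neutral), 1×oxalato (-2 each); total -4. So Sc + (-4) = 1−, giving Sc = +3.
The complex ion is anionic, so scandium takes the -ate form scandate(III).

ammonium dihydroxooxalato(1,10-phenanthroline)scandate(III)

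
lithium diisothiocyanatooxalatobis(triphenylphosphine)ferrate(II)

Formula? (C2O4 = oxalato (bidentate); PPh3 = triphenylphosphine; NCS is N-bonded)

Ligands: 1 oxalato (C2O4, -2), 2 triphenylphosphine (PPh3, neutral), 2 isothiocyanato (NCS, -1). Ligand charge sum = -4.
Charge balance with lithium (+1) requires 1 complex ion per 2 lithium.

Li2[Fe(C2O4)(NCS)2(PPh3)2]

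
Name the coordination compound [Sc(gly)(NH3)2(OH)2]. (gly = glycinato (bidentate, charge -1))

diammine(glycinato)dihydroxoscandium(III)

There is no counter-ion, so the complex is neutral overall.
Ligand charges: 1×glycinato (-1 each), 2×ammine (neutral), 2×hydroxo (-1 each); total -3. So Sc + (-3) = 0, giving Sc = +3.
Ligands are named alphabetically: ammine before glycinato before hydroxo.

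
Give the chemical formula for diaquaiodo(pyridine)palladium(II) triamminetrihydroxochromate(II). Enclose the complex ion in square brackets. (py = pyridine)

Cation [Pd…]: ligand charges -1, Pd(II) ⇒ ion charge 1+.
Anion [Cr…]: ligand charges -3, Cr(II) ⇒ ion charge 1−.

[Pd(H2O)2I(py)][Cr(NH3)3(OH)3]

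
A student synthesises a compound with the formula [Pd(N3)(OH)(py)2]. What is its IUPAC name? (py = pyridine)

azidohydroxobis(pyridine)palladium(II)

There is no counter-ion, so the complex is neutral overall.
Ligand charges: 1×hydroxo (-1 each), 2×pyridine (neutral), 1×azido (-1 each); total -2. So Pd + (-2) = 0, giving Pd = +2.
Ligands are named alphabetically: azido before hydroxo before pyridine.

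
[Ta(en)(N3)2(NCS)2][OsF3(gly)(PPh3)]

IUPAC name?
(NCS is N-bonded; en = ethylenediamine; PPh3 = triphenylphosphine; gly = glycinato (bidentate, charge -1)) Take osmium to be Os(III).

diazido(ethylenediamine)diisothiocyanatotantalum(V) trifluoro(glycinato)(triphenylphosphine)osmate(III)

Both ions are complex: the cation is named first with the plain metal name, the anion second with the -ate form; each ion's ligands are alphabetised independently.
Os is given as +3; the anion's ligand charges sum to -4, so the complex anion is 1−.
A 1:1 salt means the cation carries the equal and opposite charge, 1+.
Cation: ligand charges sum to -4; for the ion to be 1+, Ta = +5.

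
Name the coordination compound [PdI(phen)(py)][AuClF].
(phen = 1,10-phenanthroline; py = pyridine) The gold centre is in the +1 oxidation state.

iodo(1,10-phenanthroline)(pyridine)palladium(II) chlorofluoroaurate(I)

Au is given as +1; the anion's ligand charges sum to -2, so the complex anion is 1−.
A 1:1 salt means the cation carries the equal and opposite charge, 1+.
Cation: ligand charges sum to -1; for the ion to be 1+, Pd = +2.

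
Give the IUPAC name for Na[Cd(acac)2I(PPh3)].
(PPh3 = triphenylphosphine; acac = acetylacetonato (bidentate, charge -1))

The 1 sodium counter-ion carries a total charge of +1, so each complex ion is 1−.
Ligand charges: 1×triphenylphosphine (neutral), 1×iodo (-1 each), 2×acetylacetonato (-1 each); total -3. So Cd + (-3) = 1−, giving Cd = +2.
The complex ion is anionic, so cadmium takes the -ate form cadmate(II).

sodium bis(acetylacetonato)iodo(triphenylphosphine)cadmate(II)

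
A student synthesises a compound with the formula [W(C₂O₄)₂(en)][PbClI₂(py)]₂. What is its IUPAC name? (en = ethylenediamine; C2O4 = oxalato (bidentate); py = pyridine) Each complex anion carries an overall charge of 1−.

(ethylenediamine)dioxalatotungsten(VI) chlorodiiodo(pyridine)plumbate(II)

The complex anion is given as 1−; its ligand charges sum to -3, so Pb = +2.
With 2 anions per cation, the cation must be 2×1 = 2+.
Cation: ligand charges sum to -4; for the ion to be 2+, W = +6.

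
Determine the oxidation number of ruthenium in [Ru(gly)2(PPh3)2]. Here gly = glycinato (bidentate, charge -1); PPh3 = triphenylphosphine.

No counter-ion: the bracketed complex is neutral.
Ligand charges: 2×gly = -2; 2×PPh3 neutral; sum -2.
Ru + (-2) = 0 ⇒ Ru is +2.

+2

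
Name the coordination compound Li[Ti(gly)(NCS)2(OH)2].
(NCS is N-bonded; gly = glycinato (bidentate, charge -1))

The 1 lithium counter-ion carries a total charge of +1, so each complex ion is 1−.
Ligand charges: 2×hydroxo (-1 each), 2×isothiocyanato (-1 each), 1×glycinato (-1 each); total -5. So Ti + (-5) = 1−, giving Ti = +4.
Ligands are named alphabetically: glycinato before hydroxo before isothiocyanato.
The complex ion is anionic, so titanium takes the -ate form titanate(IV).

lithium (glycinato)dihydroxodiisothiocyanatotitanate(IV)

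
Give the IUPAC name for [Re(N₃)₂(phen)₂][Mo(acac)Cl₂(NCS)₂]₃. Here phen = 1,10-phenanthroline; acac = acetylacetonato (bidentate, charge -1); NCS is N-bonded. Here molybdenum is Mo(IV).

diazidobis(1,10-phenanthroline)rhenium(V) (acetylacetonato)dichlorodiisothiocyanatomolybdate(IV)

Both ions are complex: the cation is named first with the plain metal name, the anion second with the -ate form; each ion's ligands are alphabetised independently.
Mo is given as +4; the anion's ligand charges sum to -5, so the complex anion is 1−.
With 3 anions per cation, the cation must be 3×1 = 3+.
Cation: ligand charges sum to -2; for the ion to be 3+, Re = +5.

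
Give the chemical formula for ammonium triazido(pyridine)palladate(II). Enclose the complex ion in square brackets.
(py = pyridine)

NH4[Pd(N3)3(py)]

Ligands: 3 azido (N3, -1), 1 pyridine (py, neutral). Ligand charge sum = -3.
With Pd in oxidation state +2, the complex ion is [Pd...]^1−.
Charge balance with ammonium (+1) requires 1 complex ion per 1 ammonium.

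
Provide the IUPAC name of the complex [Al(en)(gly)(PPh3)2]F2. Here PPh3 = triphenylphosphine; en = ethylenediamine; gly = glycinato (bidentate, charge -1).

The 2 fluoride counter-ions carry a total charge of -2, so each complex ion is 2+.
Ligand charges: 2×triphenylphosphine (neutral), 1×ethylenediamine (neutral), 1×glycinato (-1 each); total -1. So Al + (-1) = 2+, giving Al = +3.
Ligands are named alphabetically: ethylenediamine before glycinato before triphenylphosphine.

(ethylenediamine)(glycinato)bis(triphenylphosphine)aluminium(III) fluoride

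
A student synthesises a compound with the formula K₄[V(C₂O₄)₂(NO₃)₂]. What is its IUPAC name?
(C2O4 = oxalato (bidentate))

The 4 potassium counter-ions carry a total charge of +4, so each complex ion is 4−.
Ligand charges: 2×nitrato (-1 each), 2×oxalato (-2 each); total -6. So V + (-6) = 4−, giving V = +2.
Ligands are named alphabetically: nitrato before oxalato.
The complex ion is anionic, so vanadium takes the -ate form vanadate(II).

potassium dinitratodioxalatovanadate(II)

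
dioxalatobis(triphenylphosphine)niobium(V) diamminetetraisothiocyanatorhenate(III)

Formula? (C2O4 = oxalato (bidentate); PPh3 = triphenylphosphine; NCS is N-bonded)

[Nb(C2O4)2(PPh3)2][Re(NCS)4(NH3)2]

Cation [Nb…]: ligand charges -4, Nb(V) ⇒ ion charge 1+.
Anion [Re…]: ligand charges -4, Re(III) ⇒ ion charge 1−.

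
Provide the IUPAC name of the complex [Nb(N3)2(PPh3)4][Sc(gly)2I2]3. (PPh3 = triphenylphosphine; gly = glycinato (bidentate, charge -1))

Both ions are complex: the cation is named first with the plain metal name, the anion second with the -ate form; each ion's ligands are alphabetised independently.
Scandium is always +3 in its complexes; the anion's ligand charges sum to -4, so the complex anion is 1−.
With 3 anions per cation, the cation must be 3×1 = 3+.
Cation: ligand charges sum to -2; for the ion to be 3+, Nb = +5.

diazidotetrakis(triphenylphosphine)niobium(V) bis(glycinato)diiodoscandate(III)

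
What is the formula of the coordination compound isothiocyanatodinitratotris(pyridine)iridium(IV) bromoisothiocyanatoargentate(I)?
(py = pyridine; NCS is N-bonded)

Cation [Ir…]: ligand charges -3, Ir(IV) ⇒ ion charge 1+.
Anion [Ag…]: ligand charges -2, Ag(I) ⇒ ion charge 1−.
One 1+ cation balances one 1− anion.

[Ir(NCS)(NO3)2(py)3][AgBr(NCS)]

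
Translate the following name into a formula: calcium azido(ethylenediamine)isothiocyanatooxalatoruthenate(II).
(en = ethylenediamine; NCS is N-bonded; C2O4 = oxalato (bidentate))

Ligands: 1 ethylenediamine (en, neutral), 1 azido (N3, -1), 1 isothiocyanato (NCS, -1), 1 oxalato (C2O4, -2). Ligand charge sum = -4.
With Ru in oxidation state +2, the complex ion is [Ru...]^2−.
Charge balance with calcium (+2) requires 1 complex ion per 1 calcium.

Ca[Ru(C2O4)(en)(N3)(NCS)]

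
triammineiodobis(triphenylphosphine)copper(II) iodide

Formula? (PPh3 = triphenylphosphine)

[CuI(NH3)3(PPh3)2]I

Ligands: 1 iodo (I, -1), 3 ammine (NH3, neutral), 2 triphenylphosphine (PPh3, neutral). Ligand charge sum = -1.
Charge balance with iodide (-1) requires 1 complex ion per 1 iodide.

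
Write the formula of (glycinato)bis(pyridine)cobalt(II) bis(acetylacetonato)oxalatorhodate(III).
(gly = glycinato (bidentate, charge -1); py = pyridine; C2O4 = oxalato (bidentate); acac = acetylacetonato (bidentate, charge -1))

Cation [Co…]: ligand charges -1, Co(II) ⇒ ion charge 1+.
Anion [Rh…]: ligand charges -4, Rh(III) ⇒ ion charge 1−.
One 1+ cation balances one 1− anion.

[Co(gly)(py)2][Rh(acac)2(C2O4)]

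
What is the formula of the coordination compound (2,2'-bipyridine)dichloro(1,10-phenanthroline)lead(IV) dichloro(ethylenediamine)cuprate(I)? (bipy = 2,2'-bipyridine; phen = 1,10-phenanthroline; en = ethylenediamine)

Cation [Pb…]: ligand charges -2, Pb(IV) ⇒ ion charge 2+.
Anion [Cu…]: ligand charges -2, Cu(I) ⇒ ion charge 1−.

[Pb(bipy)Cl2(phen)][CuCl2(en)]2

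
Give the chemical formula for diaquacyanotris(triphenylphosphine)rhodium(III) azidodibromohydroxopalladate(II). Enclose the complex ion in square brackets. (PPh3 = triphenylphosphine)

Cation [Rh…]: ligand charges -1, Rh(III) ⇒ ion charge 2+.
Anion [Pd…]: ligand charges -4, Pd(II) ⇒ ion charge 2−.
One 2+ cation balances one 2− anion.

[Rh(CN)(H2O)2(PPh3)3][PdBr2(N3)(OH)]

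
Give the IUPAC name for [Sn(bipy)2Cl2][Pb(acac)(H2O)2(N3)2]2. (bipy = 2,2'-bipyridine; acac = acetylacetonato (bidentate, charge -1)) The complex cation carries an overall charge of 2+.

bis(2,2'-bipyridine)dichlorotin(IV) (acetylacetonato)diaquadiazidoplumbate(II)

The complex cation is given as 2+; its ligand charges sum to -2, so Sn = +4.
With 2 anions per cation, each anion must be 2/2 = 1−.
Anion: ligand charges sum to -3; for the ion to be 1−, Pb = +2.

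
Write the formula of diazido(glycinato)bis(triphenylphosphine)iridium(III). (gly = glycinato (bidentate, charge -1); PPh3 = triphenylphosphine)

Ligands: 1 glycinato (gly, -1), 2 azido (N3, -1), 2 triphenylphosphine (PPh3, neutral). Ligand charge sum = -3.
With Ir in oxidation state +3, the complex ion is [Ir...].

[Ir(gly)(N3)2(PPh3)2]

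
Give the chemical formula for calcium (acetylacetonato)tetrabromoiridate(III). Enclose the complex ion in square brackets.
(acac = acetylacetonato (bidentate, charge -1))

Ca[Ir(acac)Br4]

Ligands: 1 acetylacetonato (acac, -1), 4 bromo (Br, -1). Ligand charge sum = -5.
With Ir in oxidation state +3, the complex ion is [Ir...]^2−.
Charge balance with calcium (+2) requires 1 complex ion per 1 calcium.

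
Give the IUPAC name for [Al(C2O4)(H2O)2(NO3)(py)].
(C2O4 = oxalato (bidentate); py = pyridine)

diaquanitratooxalato(pyridine)aluminium(III)

There is no counter-ion, so the complex is neutral overall.
Ligand charges: 1×nitrato (-1 each), 1×oxalato (-2 each), 2×aqua (neutral), 1×pyridine (neutral); total -3. So Al + (-3) = 0, giving Al = +3.
Ligands are named alphabetically: aqua before nitrato before oxalato before pyridine.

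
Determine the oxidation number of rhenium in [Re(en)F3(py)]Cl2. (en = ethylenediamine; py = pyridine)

2 chloride outside the brackets (-1 each) → the complex ion is 2+.
Ligand charges: 1×en neutral; 3×F = -3; 1×py neutral; sum -3.
Re + (-3) = 2+ ⇒ Re is +5.

+5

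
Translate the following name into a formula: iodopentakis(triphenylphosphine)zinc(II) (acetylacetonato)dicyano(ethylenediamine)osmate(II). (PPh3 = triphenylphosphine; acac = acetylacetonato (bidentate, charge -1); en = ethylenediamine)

Cation [Zn…]: ligand charges -1, Zn(II) ⇒ ion charge 1+.
Anion [Os…]: ligand charges -3, Os(II) ⇒ ion charge 1−.

[ZnI(PPh3)5][Os(acac)(CN)2(en)]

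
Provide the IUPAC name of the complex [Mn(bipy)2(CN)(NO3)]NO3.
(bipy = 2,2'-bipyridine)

bis(2,2'-bipyridine)cyanonitratomanganese(III) nitrate

The 1 nitrate counter-ion carries a total charge of -1, so each complex ion is 1+.
Ligand charges: 1×cyano (-1 each), 1×nitrato (-1 each), 2×2,2'-bipyridine (neutral); total -2. So Mn + (-2) = 1+, giving Mn = +3.
Ligands are named alphabetically: bipyridine before cyano before nitrato.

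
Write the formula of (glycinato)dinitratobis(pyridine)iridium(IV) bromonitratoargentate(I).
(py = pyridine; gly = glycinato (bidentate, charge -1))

[Ir(gly)(NO3)2(py)2][AgBr(NO3)]

Cation [Ir…]: ligand charges -3, Ir(IV) ⇒ ion charge 1+.
Anion [Ag…]: ligand charges -2, Ag(I) ⇒ ion charge 1−.
One 1+ cation balances one 1− anion.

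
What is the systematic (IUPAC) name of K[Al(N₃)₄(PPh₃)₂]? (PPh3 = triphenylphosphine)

The 1 potassium counter-ion carries a total charge of +1, so each complex ion is 1−.
Ligand charges: 4×azido (-1 each), 2×triphenylphosphine (neutral); total -4. So Al + (-4) = 1−, giving Al = +3.
The complex ion is anionic, so aluminium takes the -ate form aluminate(III).

potassium tetraazidobis(triphenylphosphine)aluminate(III)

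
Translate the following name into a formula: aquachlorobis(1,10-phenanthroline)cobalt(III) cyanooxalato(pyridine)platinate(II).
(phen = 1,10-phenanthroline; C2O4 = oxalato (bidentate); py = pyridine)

[CoCl(H2O)(phen)2][Pt(C2O4)(CN)(py)]2

Cation [Co…]: ligand charges -1, Co(III) ⇒ ion charge 2+.
Anion [Pt…]: ligand charges -3, Pt(II) ⇒ ion charge 1−.
One 2+ cation requires 2 of the 1− anion.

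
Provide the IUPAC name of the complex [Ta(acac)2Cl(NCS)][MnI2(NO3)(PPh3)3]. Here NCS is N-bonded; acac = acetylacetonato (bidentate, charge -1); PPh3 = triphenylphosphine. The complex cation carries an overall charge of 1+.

bis(acetylacetonato)chloroisothiocyanatotantalum(V) diiodonitratotris(triphenylphosphine)manganate(II)

The complex cation is given as 1+; its ligand charges sum to -4, so Ta = +5.
A 1:1 salt means the anion carries the equal and opposite charge, 1−.
Anion: ligand charges sum to -3; for the ion to be 1−, Mn = +2.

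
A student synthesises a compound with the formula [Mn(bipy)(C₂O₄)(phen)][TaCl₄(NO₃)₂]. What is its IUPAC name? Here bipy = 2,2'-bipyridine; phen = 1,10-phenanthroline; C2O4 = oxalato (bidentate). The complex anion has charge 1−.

(2,2'-bipyridine)oxalato(1,10-phenanthroline)manganese(III) tetrachlorodinitratotantalate(V)

Both ions are complex: the cation is named first with the plain metal name, the anion second with the -ate form; each ion's ligands are alphabetised independently.
The complex anion is given as 1−; its ligand charges sum to -6, so Ta = +5.
A 1:1 salt means the cation carries the equal and opposite charge, 1+.
Cation: ligand charges sum to -2; for the ion to be 1+, Mn = +3.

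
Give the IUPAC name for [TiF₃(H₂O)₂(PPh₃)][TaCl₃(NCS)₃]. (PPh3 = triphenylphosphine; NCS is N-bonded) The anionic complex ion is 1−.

diaquatrifluoro(triphenylphosphine)titanium(IV) trichlorotriisothiocyanatotantalate(V)

The complex anion is given as 1−; its ligand charges sum to -6, so Ta = +5.
A 1:1 salt means the cation carries the equal and opposite charge, 1+.
Cation: ligand charges sum to -3; for the ion to be 1+, Ti = +4.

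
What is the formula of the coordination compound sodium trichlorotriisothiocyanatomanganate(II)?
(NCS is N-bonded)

Na4[MnCl3(NCS)3]

Ligands: 3 isothiocyanato (NCS, -1), 3 chloro (Cl, -1). Ligand charge sum = -6.
With Mn in oxidation state +2, the complex ion is [Mn...]^4−.
Charge balance with sodium (+1) requires 1 complex ion per 4 sodium.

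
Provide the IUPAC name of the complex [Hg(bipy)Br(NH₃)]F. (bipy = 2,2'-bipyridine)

ammine(2,2'-bipyridine)bromomercury(II) fluoride

The 1 fluoride counter-ion carries a total charge of -1, so each complex ion is 1+.
Ligand charges: 1×bromo (-1 each), 1×ammine (neutral), 1×2,2'-bipyridine (neutral); total -1. So Hg + (-1) = 1+, giving Hg = +2.
Ligands are named alphabetically: ammine before bipyridine before bromo.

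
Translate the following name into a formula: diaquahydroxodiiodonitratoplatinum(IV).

[Pt(H2O)2I2(NO3)(OH)]

Ligands: 2 iodo (I, -1), 2 aqua (H2O, neutral), 1 nitrato (NO3, -1), 1 hydroxo (OH, -1). Ligand charge sum = -4.
With Pt in oxidation state +4, the complex ion is [Pt...].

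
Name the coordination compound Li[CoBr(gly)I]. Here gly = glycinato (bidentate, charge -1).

lithium bromo(glycinato)iodocobaltate(II)

The 1 lithium counter-ion carries a total charge of +1, so each complex ion is 1−.
Ligand charges: 1×glycinato (-1 each), 1×iodo (-1 each), 1×bromo (-1 each); total -3. So Co + (-3) = 1−, giving Co = +2.
The complex ion is anionic, so cobalt takes the -ate form cobaltate(II).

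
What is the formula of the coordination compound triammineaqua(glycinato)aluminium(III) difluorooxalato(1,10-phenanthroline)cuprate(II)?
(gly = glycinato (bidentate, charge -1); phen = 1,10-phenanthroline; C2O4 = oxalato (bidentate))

Cation [Al…]: ligand charges -1, Al(III) ⇒ ion charge 2+.
Anion [Cu…]: ligand charges -4, Cu(II) ⇒ ion charge 2−.
One 2+ cation balances one 2− anion.

[Al(gly)(H2O)(NH3)3][Cu(C2O4)F2(phen)]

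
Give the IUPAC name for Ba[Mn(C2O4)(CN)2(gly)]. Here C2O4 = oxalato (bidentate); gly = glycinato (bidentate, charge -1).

barium dicyano(glycinato)oxalatomanganate(III)

The 1 barium counter-ion carries a total charge of +2, so each complex ion is 2−.
Ligand charges: 1×oxalato (-2 each), 1×glycinato (-1 each), 2×cyano (-1 each); total -5. So Mn + (-5) = 2−, giving Mn = +3.
Ligands are named alphabetically: cyano before glycinato before oxalato.
The complex ion is anionic, so manganese takes the -ate form manganate(III).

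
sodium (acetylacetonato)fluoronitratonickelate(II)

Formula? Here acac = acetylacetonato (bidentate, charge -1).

Na[Ni(acac)F(NO3)]

Ligands: 1 acetylacetonato (acac, -1), 1 nitrato (NO3, -1), 1 fluoro (F, -1). Ligand charge sum = -3.
With Ni in oxidation state +2, the complex ion is [Ni...]^1−.
Charge balance with sodium (+1) requires 1 complex ion per 1 sodium.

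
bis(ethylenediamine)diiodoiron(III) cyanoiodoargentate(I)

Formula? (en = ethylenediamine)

Cation [Fe…]: ligand charges -2, Fe(III) ⇒ ion charge 1+.
Anion [Ag…]: ligand charges -2, Ag(I) ⇒ ion charge 1−.

[Fe(en)2I2][Ag(CN)I]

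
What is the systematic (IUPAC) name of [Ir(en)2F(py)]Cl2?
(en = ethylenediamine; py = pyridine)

The 2 chloride counter-ions carry a total charge of -2, so each complex ion is 2+.
Ligand charges: 2×ethylenediamine (neutral), 1×fluoro (-1 each), 1×pyridine (neutral); total -1. So Ir + (-1) = 2+, giving Ir = +3.
Ligands are named alphabetically: ethylenediamine before fluoro before pyridine.

bis(ethylenediamine)fluoro(pyridine)iridium(III) chloride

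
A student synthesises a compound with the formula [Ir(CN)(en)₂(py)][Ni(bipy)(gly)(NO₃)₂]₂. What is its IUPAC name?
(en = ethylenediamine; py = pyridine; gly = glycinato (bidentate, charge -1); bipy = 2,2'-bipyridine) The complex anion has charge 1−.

cyanobis(ethylenediamine)(pyridine)iridium(III) (2,2'-bipyridine)(glycinato)dinitratonickelate(II)

Both ions are complex: the cation is named first with the plain metal name, the anion second with the -ate form; each ion's ligands are alphabetised independently.
The complex anion is given as 1−; its ligand charges sum to -3, so Ni = +2.
With 2 anions per cation, the cation must be 2×1 = 2+.
Cation: ligand charges sum to -1; for the ion to be 2+, Ir = +3.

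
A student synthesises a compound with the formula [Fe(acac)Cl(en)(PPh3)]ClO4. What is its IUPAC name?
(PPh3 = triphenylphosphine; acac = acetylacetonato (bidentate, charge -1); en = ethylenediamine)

The 1 perchlorate counter-ion carries a total charge of -1, so each complex ion is 1+.
Ligand charges: 1×triphenylphosphine (neutral), 1×acetylacetonato (-1 each), 1×ethylenediamine (neutral), 1×chloro (-1 each); total -2. So Fe + (-2) = 1+, giving Fe = +3.
Ligands are named alphabetically: acetylacetonato before chloro before ethylenediamine before triphenylphosphine.

(acetylacetonato)chloro(ethylenediamine)(triphenylphosphine)iron(III) perchlorate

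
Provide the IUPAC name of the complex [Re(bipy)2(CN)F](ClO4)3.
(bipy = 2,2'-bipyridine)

The 3 perchlorate counter-ions carry a total charge of -3, so each complex ion is 3+.
Ligand charges: 1×cyano (-1 each), 2×2,2'-bipyridine (neutral), 1×fluoro (-1 each); total -2. So Re + (-2) = 3+, giving Re = +5.
Ligands are named alphabetically: bipyridine before cyano before fluoro.

bis(2,2'-bipyridine)cyanofluororhenium(V) perchlorate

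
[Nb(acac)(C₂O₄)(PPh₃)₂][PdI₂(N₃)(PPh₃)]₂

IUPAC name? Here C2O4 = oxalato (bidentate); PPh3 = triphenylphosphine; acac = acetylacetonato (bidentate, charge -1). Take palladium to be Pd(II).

Both ions are complex: the cation is named first with the plain metal name, the anion second with the -ate form; each ion's ligands are alphabetised independently.
Pd is given as +2; the anion's ligand charges sum to -3, so the complex anion is 1−.
With 2 anions per cation, the cation must be 2×1 = 2+.
Cation: ligand charges sum to -3; for the ion to be 2+, Nb = +5.

(acetylacetonato)oxalatobis(triphenylphosphine)niobium(V) azidodiiodo(triphenylphosphine)palladate(II)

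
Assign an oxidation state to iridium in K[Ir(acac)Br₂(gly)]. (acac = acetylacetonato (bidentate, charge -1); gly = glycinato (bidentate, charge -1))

+3

1 potassium outside the brackets (+1 each) → the complex ion is 1−.
Ligand charges: 2×Br = -2; 1×acac = -1; 1×gly = -1; sum -4.
Ir + (-4) = 1− ⇒ Ir is +3.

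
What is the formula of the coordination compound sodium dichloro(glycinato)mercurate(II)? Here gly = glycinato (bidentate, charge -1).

Na[HgCl2(gly)]

Ligands: 1 glycinato (gly, -1), 2 chloro (Cl, -1). Ligand charge sum = -3.
Charge balance with sodium (+1) requires 1 complex ion per 1 sodium.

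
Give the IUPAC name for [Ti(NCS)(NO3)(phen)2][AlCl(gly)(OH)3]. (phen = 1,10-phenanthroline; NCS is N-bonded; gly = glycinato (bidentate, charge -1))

isothiocyanatonitratobis(1,10-phenanthroline)titanium(IV) chloro(glycinato)trihydroxoaluminate(III)

Aluminium is always +3 in its complexes; the anion's ligand charges sum to -5, so the complex anion is 2−.
A 1:1 salt means the cation carries the equal and opposite charge, 2+.
Cation: ligand charges sum to -2; for the ion to be 2+, Ti = +4.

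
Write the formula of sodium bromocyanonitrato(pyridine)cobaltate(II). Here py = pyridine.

Ligands: 1 pyridine (py, neutral), 1 bromo (Br, -1), 1 cyano (CN, -1), 1 nitrato (NO3, -1). Ligand charge sum = -3.
Charge balance with sodium (+1) requires 1 complex ion per 1 sodium.

Na[CoBr(CN)(NO3)(py)]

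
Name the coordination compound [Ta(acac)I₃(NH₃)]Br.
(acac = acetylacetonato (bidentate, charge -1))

The 1 bromide counter-ion carries a total charge of -1, so each complex ion is 1+.
Ligand charges: 1×ammine (neutral), 1×acetylacetonato (-1 each), 3×iodo (-1 each); total -4. So Ta + (-4) = 1+, giving Ta = +5.
Ligands are named alphabetically: acetylacetonato before ammine before iodo.

(acetylacetonato)amminetriiodotantalum(V) bromide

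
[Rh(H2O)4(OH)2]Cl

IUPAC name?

tetraaquadihydroxorhodium(III) chloride

The 1 chloride counter-ion carries a total charge of -1, so each complex ion is 1+.
Ligand charges: 4×aqua (neutral), 2×hydroxo (-1 each); total -2. So Rh + (-2) = 1+, giving Rh = +3.
Ligands are named alphabetically: aqua before hydroxo.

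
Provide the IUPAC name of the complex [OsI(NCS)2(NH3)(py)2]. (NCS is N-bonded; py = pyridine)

There is no counter-ion, so the complex is neutral overall.
Ligand charges: 2×isothiocyanato (-1 each), 2×pyridine (neutral), 1×iodo (-1 each), 1×ammine (neutral); total -3. So Os + (-3) = 0, giving Os = +3.
Ligands are named alphabetically: ammine before iodo before isothiocyanato before pyridine.

ammineiododiisothiocyanatobis(pyridine)osmium(III)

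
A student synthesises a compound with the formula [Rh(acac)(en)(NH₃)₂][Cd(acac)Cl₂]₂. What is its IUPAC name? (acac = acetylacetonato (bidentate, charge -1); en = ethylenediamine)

Cadmium is always +2 in its complexes; the anion's ligand charges sum to -3, so the complex anion is 1−.
With 2 anions per cation, the cation must be 2×1 = 2+.
Cation: ligand charges sum to -1; for the ion to be 2+, Rh = +3.

(acetylacetonato)diammine(ethylenediamine)rhodium(III) (acetylacetonato)dichlorocadmate(II)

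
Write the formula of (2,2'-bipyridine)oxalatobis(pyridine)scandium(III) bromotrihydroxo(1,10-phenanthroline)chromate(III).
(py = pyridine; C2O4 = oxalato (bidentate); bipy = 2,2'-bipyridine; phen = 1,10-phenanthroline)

Cation [Sc…]: ligand charges -2, Sc(III) ⇒ ion charge 1+.
Anion [Cr…]: ligand charges -4, Cr(III) ⇒ ion charge 1−.

[Sc(bipy)(C2O4)(py)2][CrBr(OH)3(phen)]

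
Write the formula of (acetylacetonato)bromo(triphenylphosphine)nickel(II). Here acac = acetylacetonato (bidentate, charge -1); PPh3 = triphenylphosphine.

Ligands: 1 bromo (Br, -1), 1 acetylacetonato (acac, -1), 1 triphenylphosphine (PPh3, neutral). Ligand charge sum = -2.
With Ni in oxidation state +2, the complex ion is [Ni...].

[Ni(acac)Br(PPh3)]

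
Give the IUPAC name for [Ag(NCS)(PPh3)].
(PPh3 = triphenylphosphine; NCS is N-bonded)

There is no counter-ion, so the complex is neutral overall.
Ligand charges: 1×triphenylphosphine (neutral), 1×isothiocyanato (-1 each); total -1. So Ag + (-1) = 0, giving Ag = +1.
Ligands are named alphabetically: isothiocyanato before triphenylphosphine.

isothiocyanato(triphenylphosphine)silver(I)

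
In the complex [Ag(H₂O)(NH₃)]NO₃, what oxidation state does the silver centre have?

1 nitrate outside the brackets (-1 each) → the complex ion is 1+.
Ligand charges: 1×H2O neutral; 1×NH3 neutral; sum 0.
Ag + (0) = 1+ ⇒ Ag is +1.

+1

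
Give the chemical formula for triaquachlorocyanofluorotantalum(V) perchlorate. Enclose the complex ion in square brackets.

Ligands: 3 aqua (H2O, neutral), 1 fluoro (F, -1), 1 chloro (Cl, -1), 1 cyano (CN, -1). Ligand charge sum = -3.
With Ta in oxidation state +5, the complex ion is [Ta...]^2+.
Charge balance with perchlorate (-1) requires 1 complex ion per 2 perchlorate.

[TaCl(CN)F(H2O)3](ClO4)2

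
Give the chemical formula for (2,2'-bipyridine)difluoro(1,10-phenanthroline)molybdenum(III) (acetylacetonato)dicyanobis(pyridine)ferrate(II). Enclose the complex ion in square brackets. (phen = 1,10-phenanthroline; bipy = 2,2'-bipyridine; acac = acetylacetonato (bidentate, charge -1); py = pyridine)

Cation [Mo…]: ligand charges -2, Mo(III) ⇒ ion charge 1+.
Anion [Fe…]: ligand charges -3, Fe(II) ⇒ ion charge 1−.
One 1+ cation balances one 1− anion.

[Mo(bipy)F2(phen)][Fe(acac)(CN)2(py)2]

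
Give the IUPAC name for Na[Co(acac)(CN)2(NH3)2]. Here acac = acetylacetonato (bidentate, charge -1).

The 1 sodium counter-ion carries a total charge of +1, so each complex ion is 1−.
Ligand charges: 2×cyano (-1 each), 1×acetylacetonato (-1 each), 2×ammine (neutral); total -3. So Co + (-3) = 1−, giving Co = +2.
Ligands are named alphabetically: acetylacetonato before ammine before cyano.
The complex ion is anionic, so cobalt takes the -ate form cobaltate(II).

sodium (acetylacetonato)diamminedicyanocobaltate(II)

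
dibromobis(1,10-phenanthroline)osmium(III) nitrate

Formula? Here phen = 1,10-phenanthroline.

Ligands: 2 bromo (Br, -1), 2 1,10-phenanthroline (phen, neutral). Ligand charge sum = -2.
Charge balance with nitrate (-1) requires 1 complex ion per 1 nitrate.

[OsBr2(phen)2]NO3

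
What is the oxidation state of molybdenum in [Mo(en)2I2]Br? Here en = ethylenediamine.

1 bromide outside the brackets (-1 each) → the complex ion is 1+.
Ligand charges: 2×en neutral; 2×I = -2; sum -2.
Mo + (-2) = 1+ ⇒ Mo is +3.

+3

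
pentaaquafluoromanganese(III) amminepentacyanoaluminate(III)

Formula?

[MnF(H2O)5][Al(CN)5(NH3)]

Cation [Mn…]: ligand charges -1, Mn(III) ⇒ ion charge 2+.
Anion [Al…]: ligand charges -5, Al(III) ⇒ ion charge 2−.
One 2+ cation balances one 2− anion.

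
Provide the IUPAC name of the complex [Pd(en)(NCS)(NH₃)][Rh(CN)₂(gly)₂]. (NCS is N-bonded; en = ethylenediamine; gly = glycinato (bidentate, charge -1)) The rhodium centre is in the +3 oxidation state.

ammine(ethylenediamine)isothiocyanatopalladium(II) dicyanobis(glycinato)rhodate(III)

Rh is given as +3; the anion's ligand charges sum to -4, so the complex anion is 1−.
A 1:1 salt means the cation carries the equal and opposite charge, 1+.
Cation: ligand charges sum to -1; for the ion to be 1+, Pd = +2.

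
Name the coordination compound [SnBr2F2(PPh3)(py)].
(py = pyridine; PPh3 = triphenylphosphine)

dibromodifluoro(pyridine)(triphenylphosphine)tin(IV)

There is no counter-ion, so the complex is neutral overall.
Ligand charges: 1×pyridine (neutral), 1×triphenylphosphine (neutral), 2×bromo (-1 each), 2×fluoro (-1 each); total -4. So Sn + (-4) = 0, giving Sn = +4.
Ligands are named alphabetically: bromo before fluoro before pyridine before triphenylphosphine.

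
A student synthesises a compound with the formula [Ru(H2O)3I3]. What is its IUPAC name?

There is no counter-ion, so the complex is neutral overall.
Ligand charges: 3×iodo (-1 each), 3×aqua (neutral); total -3. So Ru + (-3) = 0, giving Ru = +3.
Ligands are named alphabetically: aqua before iodo.

triaquatriiodoruthenium(III)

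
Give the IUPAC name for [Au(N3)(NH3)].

There is no counter-ion, so the complex is neutral overall.
Ligand charges: 1×ammine (neutral), 1×azido (-1 each); total -1. So Au + (-1) = 0, giving Au = +1.
Ligands are named alphabetically: ammine before azido.

ammineazidogold(I)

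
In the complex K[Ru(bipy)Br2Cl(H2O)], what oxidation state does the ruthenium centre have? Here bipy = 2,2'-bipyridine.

1 potassium outside the brackets (+1 each) → the complex ion is 1−.
Ligand charges: 1×Cl = -1; 1×H2O neutral; 2×Br = -2; 1×bipy neutral; sum -3.
Ru + (-3) = 1− ⇒ Ru is +2.

+2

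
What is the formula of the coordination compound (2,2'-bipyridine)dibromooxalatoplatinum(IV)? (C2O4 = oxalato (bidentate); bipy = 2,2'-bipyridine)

[Pt(bipy)Br2(C2O4)]

Ligands: 1 oxalato (C2O4, -2), 1 2,2'-bipyridine (bipy, neutral), 2 bromo (Br, -1). Ligand charge sum = -4.
With Pt in oxidation state +4, the complex ion is [Pt...].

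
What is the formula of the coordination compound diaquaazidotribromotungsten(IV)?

[WBr3(H2O)2(N3)]

Ligands: 1 azido (N3, -1), 3 bromo (Br, -1), 2 aqua (H2O, neutral). Ligand charge sum = -4.
With W in oxidation state +4, the complex ion is [W...].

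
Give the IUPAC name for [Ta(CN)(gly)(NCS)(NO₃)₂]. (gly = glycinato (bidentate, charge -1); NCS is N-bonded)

cyano(glycinato)isothiocyanatodinitratotantalum(V)

There is no counter-ion, so the complex is neutral overall.
Ligand charges: 1×cyano (-1 each), 1×glycinato (-1 each), 2×nitrato (-1 each), 1×isothiocyanato (-1 each); total -5. So Ta + (-5) = 0, giving Ta = +5.
Ligands are named alphabetically: cyano before glycinato before isothiocyanato before nitrato.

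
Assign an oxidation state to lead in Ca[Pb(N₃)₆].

+4

1 calcium outside the brackets (+2 each) → the complex ion is 2−.
Ligand charges: 6×N3 = -6; sum -6.
Pb + (-6) = 2− ⇒ Pb is +4.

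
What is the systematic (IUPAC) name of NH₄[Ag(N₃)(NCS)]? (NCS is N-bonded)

ammonium azidoisothiocyanatoargentate(I)

The 1 ammonium counter-ion carries a total charge of +1, so each complex ion is 1−.
Ligand charges: 1×isothiocyanato (-1 each), 1×azido (-1 each); total -2. So Ag + (-2) = 1−, giving Ag = +1.
The complex ion is anionic, so silver takes the -ate form argentate(I).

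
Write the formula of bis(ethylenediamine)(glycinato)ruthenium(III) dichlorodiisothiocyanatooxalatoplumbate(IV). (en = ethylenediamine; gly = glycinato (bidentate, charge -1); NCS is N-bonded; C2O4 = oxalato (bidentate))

Cation [Ru…]: ligand charges -1, Ru(III) ⇒ ion charge 2+.
Anion [Pb…]: ligand charges -6, Pb(IV) ⇒ ion charge 2−.

[Ru(en)2(gly)][Pb(C2O4)Cl2(NCS)2]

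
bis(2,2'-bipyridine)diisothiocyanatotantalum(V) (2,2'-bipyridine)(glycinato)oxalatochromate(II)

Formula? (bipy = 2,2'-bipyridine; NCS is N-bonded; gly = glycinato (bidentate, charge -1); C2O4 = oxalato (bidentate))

Cation [Ta…]: ligand charges -2, Ta(V) ⇒ ion charge 3+.
Anion [Cr…]: ligand charges -3, Cr(II) ⇒ ion charge 1−.
One 3+ cation requires 3 of the 1− anion.

[Ta(bipy)2(NCS)2][Cr(bipy)(C2O4)(gly)]3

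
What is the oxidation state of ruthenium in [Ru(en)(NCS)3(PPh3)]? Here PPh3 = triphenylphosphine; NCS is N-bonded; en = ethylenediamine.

+3

No counter-ion: the bracketed complex is neutral.
Ligand charges: 1×PPh3 neutral; 3×NCS = -3; 1×en neutral; sum -3.
Ru + (-3) = 0 ⇒ Ru is +3.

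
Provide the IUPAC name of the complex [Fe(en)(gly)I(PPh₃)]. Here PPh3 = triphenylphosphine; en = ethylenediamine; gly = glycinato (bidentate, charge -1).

There is no counter-ion, so the complex is neutral overall.
Ligand charges: 1×triphenylphosphine (neutral), 1×iodo (-1 each), 1×ethylenediamine (neutral), 1×glycinato (-1 each); total -2. So Fe + (-2) = 0, giving Fe = +2.
Ligands are named alphabetically: ethylenediamine before glycinato before iodo before triphenylphosphine.

(ethylenediamine)(glycinato)iodo(triphenylphosphine)iron(II)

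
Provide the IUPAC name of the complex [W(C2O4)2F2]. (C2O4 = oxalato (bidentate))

There is no counter-ion, so the complex is neutral overall.
Ligand charges: 2×oxalato (-2 each), 2×fluoro (-1 each); total -6. So W + (-6) = 0, giving W = +6.
Ligands are named alphabetically: fluoro before oxalato.

difluorodioxalatotungsten(VI)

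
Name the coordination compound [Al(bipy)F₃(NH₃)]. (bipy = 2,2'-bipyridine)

ammine(2,2'-bipyridine)trifluoroaluminium(III)

There is no counter-ion, so the complex is neutral overall.
Ligand charges: 3×fluoro (-1 each), 1×ammine (neutral), 1×2,2'-bipyridine (neutral); total -3. So Al + (-3) = 0, giving Al = +3.
Ligands are named alphabetically: ammine before bipyridine before fluoro.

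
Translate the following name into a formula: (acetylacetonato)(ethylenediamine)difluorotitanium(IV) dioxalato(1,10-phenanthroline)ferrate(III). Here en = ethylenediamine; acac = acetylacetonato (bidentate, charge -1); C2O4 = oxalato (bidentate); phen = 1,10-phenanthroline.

Cation [Ti…]: ligand charges -3, Ti(IV) ⇒ ion charge 1+.
Anion [Fe…]: ligand charges -4, Fe(III) ⇒ ion charge 1−.
One 1+ cation balances one 1− anion.

[Ti(acac)(en)F2][Fe(C2O4)2(phen)]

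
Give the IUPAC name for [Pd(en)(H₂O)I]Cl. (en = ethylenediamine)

The 1 chloride counter-ion carries a total charge of -1, so each complex ion is 1+.
Ligand charges: 1×aqua (neutral), 1×iodo (-1 each), 1×ethylenediamine (neutral); total -1. So Pd + (-1) = 1+, giving Pd = +2.
Ligands are named alphabetically: aqua before ethylenediamine before iodo.

aqua(ethylenediamine)iodopalladium(II) chloride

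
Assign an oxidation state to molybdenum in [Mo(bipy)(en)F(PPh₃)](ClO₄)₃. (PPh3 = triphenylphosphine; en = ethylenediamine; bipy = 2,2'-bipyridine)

3 perchlorate outside the brackets (-1 each) → the complex ion is 3+.
Ligand charges: 1×PPh3 neutral; 1×en neutral; 1×F = -1; 1×bipy neutral; sum -1.
Mo + (-1) = 3+ ⇒ Mo is +4.

+4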